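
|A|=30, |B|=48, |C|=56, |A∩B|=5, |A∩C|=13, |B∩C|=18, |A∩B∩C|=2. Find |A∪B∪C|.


|A∪B∪C| = 30+48+56-5-13-18+2 = 100

|A∪B∪C| = 100


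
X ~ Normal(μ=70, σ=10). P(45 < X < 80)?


z₁=(45-70)/10=-2.5, z₂=(80-70)/10=1.0
P = Φ(1.0) - Φ(-2.5) = 0.841345 - 0.006210 = 0.835135 ≈ 0.8351

P(45 < X < 80) ≈ 0.8351


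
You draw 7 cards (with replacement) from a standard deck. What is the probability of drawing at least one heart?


P(not a heart) = 39/52 = 3/4
P(none in 7 draws) = (3/4)^7 = 2187/16384
P(≥1 heart) = 1 - 2187/16384 = 14197/16384

P = 14197/16384 ≈ 86.65%


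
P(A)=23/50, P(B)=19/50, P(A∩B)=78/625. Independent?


P(A)×P(B) = 437/2500
P(A∩B) = 78/625
Not equal → NOT independent

No, not independent


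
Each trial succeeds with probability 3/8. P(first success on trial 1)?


Geometric: P(X=1) = (1-p)^(k-1)×p = (5/8)^0×3/8 = 3/8

P(X=1) = 3/8 ≈ 37.50%


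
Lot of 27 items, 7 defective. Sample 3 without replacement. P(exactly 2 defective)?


Hypergeometric: C(7,2)×C(20,1)/C(27,3)
= 21×20/2925 = 28/195

P(X=2) = 28/195 ≈ 14.36%


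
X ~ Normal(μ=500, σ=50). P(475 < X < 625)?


z₁=(475-500)/50=-0.5, z₂=(625-500)/50=2.5
P = Φ(2.5) - Φ(-0.5) = 0.993790 - 0.308538 = 0.685252 ≈ 0.6853

P(475 < X < 625) ≈ 0.6853


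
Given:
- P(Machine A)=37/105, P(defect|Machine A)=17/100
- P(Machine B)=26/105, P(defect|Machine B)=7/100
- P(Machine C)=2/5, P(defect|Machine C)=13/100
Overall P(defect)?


P(B) = Σ P(B|Aᵢ)×P(Aᵢ)
  17/100×37/105 = 629/10500
  7/100×26/105 = 13/750
  13/100×2/5 = 13/250
Sum = 1357/10500

P(defect) = 1357/10500 ≈ 12.92%


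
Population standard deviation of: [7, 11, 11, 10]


Mean = 39/4
  (7-39/4)²=121/16
  (11-39/4)²=25/16
  (11-39/4)²=25/16
  (10-39/4)²=1/16
Σ(x-μ)² = 43/4
σ² = (43/4)/4 = 43/16

σ = √(43/16) ≈ 1.6394


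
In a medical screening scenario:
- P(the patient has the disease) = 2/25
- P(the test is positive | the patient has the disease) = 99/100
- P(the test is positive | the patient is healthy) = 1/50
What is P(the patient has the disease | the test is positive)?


Using Bayes' theorem:
P(A|B) = P(B|A)·P(A) / P(B)

P(the test is positive) = 99/100 × 2/25 + 1/50 × 23/25
= 99/1250 + 23/1250 = 61/625

P(the patient has the disease|the test is positive) = (99/1250) / (61/625) = 99/122

P(the patient has the disease|the test is positive) = 99/122 ≈ 81.15%


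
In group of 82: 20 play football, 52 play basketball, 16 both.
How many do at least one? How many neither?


|A∪B| = 20+52-16 = 56
Neither = 82-56 = 26

At least one: 56; Neither: 26


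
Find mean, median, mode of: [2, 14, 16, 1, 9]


Sorted: [1, 2, 9, 14, 16]
Mean = 42/5
Median = 9
Freq: {2: 1, 14: 1, 16: 1, 1: 1, 9: 1}
Mode: No mode

Mean=42/5, Median=9, Mode=No mode


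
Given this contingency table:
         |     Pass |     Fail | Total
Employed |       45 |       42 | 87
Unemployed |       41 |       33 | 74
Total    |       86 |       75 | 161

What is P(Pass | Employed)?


P(Pass | Employed) = 45/(45+42) = 45/87 = 15/29

P(Pass|Employed) = 15/29 ≈ 51.72%


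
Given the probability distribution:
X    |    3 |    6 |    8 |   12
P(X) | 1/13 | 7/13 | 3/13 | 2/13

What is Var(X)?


E[X] = 93/13
E[X²] = 57
Var(X) = E[X²] - (E[X])² = 57 - 8649/169 = 984/169

Var(X) = 984/169 ≈ 5.8225


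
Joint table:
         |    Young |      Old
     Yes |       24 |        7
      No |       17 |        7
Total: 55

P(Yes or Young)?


P(Yes∨Young) = P(Yes) + P(Young) - P(Yes∧Young)
= (31 + 41 - 24)/55 = 48/55

P = 48/55 ≈ 87.27%


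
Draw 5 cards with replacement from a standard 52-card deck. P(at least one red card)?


P(not a red card) = 26/52 = 1/2
P(none in 5 draws) = (1/2)^5 = 1/32
P(≥1 red card) = 1 - 1/32 = 31/32

P = 31/32 ≈ 96.88%


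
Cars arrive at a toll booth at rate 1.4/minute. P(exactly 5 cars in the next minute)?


Poisson(λ=1.4): P(X=5) = e^(-λ)×λ^k/k!
= e^(-1.4) × 1.4^5 / 5!
≈ 0.2465969639 × 5.37824 / 120 ≈ 0.011052

P(X=5) ≈ 0.011052 ≈ 1.11%


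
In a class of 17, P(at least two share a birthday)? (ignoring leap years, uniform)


P(all different) = Π(365-i)/365 for i=0..16
= 0.684992
P(match) = 1 - 0.684992 = 0.315008

P ≈ 0.3150 ≈ 31.50%


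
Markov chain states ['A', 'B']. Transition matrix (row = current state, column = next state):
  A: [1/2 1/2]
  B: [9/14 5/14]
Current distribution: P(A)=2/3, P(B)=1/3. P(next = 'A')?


P(next=A) = Σᵢ P(now=i)×P(i→A)
= 2/3×1/2 + 1/3×9/14
= 1/3 + 3/14 = 23/42

P = 23/42 ≈ 0.5476


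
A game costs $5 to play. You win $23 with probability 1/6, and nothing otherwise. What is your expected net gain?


E[gain] = (23-5)×1/6 + (-5)×5/6
= 3 - 25/6 = -7/6

Expected net gain = $-7/6 ≈ $-1.17


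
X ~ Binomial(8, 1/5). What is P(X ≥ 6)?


P(X ≥ 6) = Σ P(X=i) for i=6..8
P(X=6) = 448/390625
P(X=7) = 32/390625
P(X=8) = 1/390625
Sum = 481/390625

P(X ≥ 6) = 481/390625 ≈ 0.12%


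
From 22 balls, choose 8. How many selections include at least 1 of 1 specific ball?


Complement: C(22,8) - C(21,8) = 319770 - 203490 = 116280

116280


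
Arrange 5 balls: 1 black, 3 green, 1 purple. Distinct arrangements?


5!/(1!×3!×1!) = 20

20


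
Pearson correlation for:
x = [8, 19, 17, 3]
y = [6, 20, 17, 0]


n=4, Σx=47, Σy=43, Σxy=717, Σx²=723, Σy²=725
r = (4×717 - 47×43)/√((4×723 - 47²)(4×725 - 43²))
= 847/√(683×1051) = 847/√717833 ≈ 847/847.2503 ≈ 0.9997

r ≈ 0.9997


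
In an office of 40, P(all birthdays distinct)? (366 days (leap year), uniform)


P(all different) = Π(366-i)/366 for i=0..39
= (366/366)×(365/366)×...×(327/366)
= 0.109455

P ≈ 0.1095 ≈ 10.95%


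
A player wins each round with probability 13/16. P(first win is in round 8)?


Geometric: P(X=8) = (1-p)^(k-1)×p = (3/16)^7×13/16 = 28431/4294967296

P(X=8) = 28431/4294967296 ≈ 0.00%


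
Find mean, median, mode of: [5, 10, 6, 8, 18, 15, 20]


Sorted: [5, 6, 8, 10, 15, 18, 20]
Mean = 82/7
Median = 10
Freq: {5: 1, 10: 1, 6: 1, 8: 1, 18: 1, 15: 1, 20: 1}
Mode: No mode

Mean=82/7, Median=10, Mode=No mode


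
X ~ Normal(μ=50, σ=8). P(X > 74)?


z = (74-50)/8 = 3.0
P(X > 74) = 1 - P(Z ≤ 3.0) = 1 - 0.9987 = 0.0013

P(X > 74) ≈ 0.0013


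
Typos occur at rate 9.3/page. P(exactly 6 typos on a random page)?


Poisson(λ=9.3): P(X=6) = e^(-λ)×λ^k/k!
= e^(-9.3) × 9.3^6 / 6!
≈ 9.142423148e-05 × 646990.183449 / 720 ≈ 0.082154

P(X=6) ≈ 0.082154 ≈ 8.22%


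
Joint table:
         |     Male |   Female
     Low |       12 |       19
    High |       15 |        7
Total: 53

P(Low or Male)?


P(Low∨Male) = P(Low) + P(Male) - P(Low∧Male)
= (31 + 27 - 12)/53 = 46/53

P = 46/53 ≈ 86.79%


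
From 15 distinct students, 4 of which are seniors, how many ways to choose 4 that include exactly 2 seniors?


Choose 2 of the 4 seniors and 2 of the other 11 students:
C(4,2)×C(11,2) = 6×55 = 330

330


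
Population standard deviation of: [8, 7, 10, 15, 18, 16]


Mean = 74/6 = 37/3
  (8-37/3)²=169/9
  (7-37/3)²=256/9
  (10-37/3)²=49/9
  (15-37/3)²=64/9
  (18-37/3)²=289/9
  (16-37/3)²=121/9
Σ(x-μ)² = 316/3
σ² = (316/3)/6 = 158/9

σ = √(158/9) ≈ 4.1899


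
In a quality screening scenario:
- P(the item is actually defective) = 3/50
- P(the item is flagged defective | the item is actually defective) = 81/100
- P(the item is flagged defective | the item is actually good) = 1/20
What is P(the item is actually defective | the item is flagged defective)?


Using Bayes' theorem:
P(A|B) = P(B|A)·P(A) / P(B)

P(the item is flagged defective) = 81/100 × 3/50 + 1/20 × 47/50
= 243/5000 + 47/1000 = 239/2500

P(the item is actually defective|the item is flagged defective) = (243/5000) / (239/2500) = 243/478

P(the item is actually defective|the item is flagged defective) = 243/478 ≈ 50.84%


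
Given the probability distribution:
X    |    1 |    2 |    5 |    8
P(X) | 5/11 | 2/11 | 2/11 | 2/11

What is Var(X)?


E[X] = 35/11
E[X²] = 191/11
Var(X) = E[X²] - (E[X])² = 191/11 - 1225/121 = 876/121

Var(X) = 876/121 ≈ 7.2397


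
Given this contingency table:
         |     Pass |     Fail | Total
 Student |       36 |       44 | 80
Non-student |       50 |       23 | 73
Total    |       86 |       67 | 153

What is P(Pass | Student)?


P(Pass | Student) = 36/(36+44) = 36/80 = 9/20

P(Pass|Student) = 9/20 ≈ 45.00%


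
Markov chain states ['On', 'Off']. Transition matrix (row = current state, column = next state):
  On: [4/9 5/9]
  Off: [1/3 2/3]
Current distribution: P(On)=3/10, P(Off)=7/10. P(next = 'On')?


P(next=On) = Σᵢ P(now=i)×P(i→On)
= 3/10×4/9 + 7/10×1/3
= 2/15 + 7/30 = 11/30

P = 11/30 ≈ 0.3667


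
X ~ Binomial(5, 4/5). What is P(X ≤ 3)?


P(X ≤ 3) = Σ P(X=i) for i=0..3
P(X=0) = 1/3125
P(X=1) = 4/625
P(X=2) = 32/625
P(X=3) = 128/625
Sum = 821/3125

P(X ≤ 3) = 821/3125 ≈ 26.27%


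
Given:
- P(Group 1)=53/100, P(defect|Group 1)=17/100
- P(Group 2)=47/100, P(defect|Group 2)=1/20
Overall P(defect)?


P(B) = Σ P(B|Aᵢ)×P(Aᵢ)
  17/100×53/100 = 901/10000
  1/20×47/100 = 47/2000
Sum = 71/625

P(defect) = 71/625 ≈ 11.36%


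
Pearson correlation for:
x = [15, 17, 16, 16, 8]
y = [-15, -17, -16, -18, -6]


n=5, Σx=72, Σy=-72, Σxy=-1106, Σx²=1090, Σy²=1130
r = (5×(-1106) - 72×(-72))/√((5×1090 - 72²)(5×1130 - (-72)²))
= -346/√(266×466) = -346/√123956 ≈ -346/352.0739 ≈ -0.9827

r ≈ -0.9827


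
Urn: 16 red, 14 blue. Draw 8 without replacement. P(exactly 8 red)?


Hypergeometric: C(16,8)×C(14,0)/C(30,8)
= 12870×1/5852925 = 22/10005

P(X=8) = 22/10005 ≈ 0.22%


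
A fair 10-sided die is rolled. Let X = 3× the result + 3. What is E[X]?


E[die] = (1+10)/2 = 11/2
E[X] = 3×11/2 + 3 = 39/2

E[X] = 39/2


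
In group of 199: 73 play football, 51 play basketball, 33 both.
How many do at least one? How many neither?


|A∪B| = 73+51-33 = 91
Neither = 199-91 = 108

At least one: 91; Neither: 108


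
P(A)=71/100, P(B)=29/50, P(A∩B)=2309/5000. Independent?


P(A)×P(B) = 2059/5000
P(A∩B) = 2309/5000
Not equal → NOT independent

No, not independent


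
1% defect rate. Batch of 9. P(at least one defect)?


P(all good) = (99/100)^9 = 913517247483640899/1000000000000000000
P(≥1 defect) = 86482752516359101/1000000000000000000

P = 86482752516359101/1000000000000000000 ≈ 8.65%


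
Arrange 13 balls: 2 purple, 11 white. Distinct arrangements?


13!/(2!×11!) = 78

78


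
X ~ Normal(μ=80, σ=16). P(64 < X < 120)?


z₁=(64-80)/16=-1.0, z₂=(120-80)/16=2.5
P = Φ(2.5) - Φ(-1.0) = 0.993790 - 0.158655 = 0.835135 ≈ 0.8351

P(64 < X < 120) ≈ 0.8351


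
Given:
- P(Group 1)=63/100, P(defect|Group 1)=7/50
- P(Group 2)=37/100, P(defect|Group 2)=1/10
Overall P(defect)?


P(B) = Σ P(B|Aᵢ)×P(Aᵢ)
  7/50×63/100 = 441/5000
  1/10×37/100 = 37/1000
Sum = 313/2500

P(defect) = 313/2500 ≈ 12.52%


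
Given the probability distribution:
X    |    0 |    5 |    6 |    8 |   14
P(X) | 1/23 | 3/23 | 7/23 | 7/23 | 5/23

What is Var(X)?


E[X] = 183/23
E[X²] = 1755/23
Var(X) = E[X²] - (E[X])² = 1755/23 - 33489/529 = 6876/529

Var(X) = 6876/529 ≈ 12.9981


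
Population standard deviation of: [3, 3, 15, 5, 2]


Mean = 28/5
  (3-28/5)²=169/25
  (3-28/5)²=169/25
  (15-28/5)²=2209/25
  (5-28/5)²=9/25
  (2-28/5)²=324/25
Σ(x-μ)² = 576/5
σ² = (576/5)/5 = 576/25

σ = √(576/25) ≈ 4.8000


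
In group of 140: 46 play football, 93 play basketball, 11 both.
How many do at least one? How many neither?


|A∪B| = 46+93-11 = 128
Neither = 140-128 = 12

At least one: 128; Neither: 12


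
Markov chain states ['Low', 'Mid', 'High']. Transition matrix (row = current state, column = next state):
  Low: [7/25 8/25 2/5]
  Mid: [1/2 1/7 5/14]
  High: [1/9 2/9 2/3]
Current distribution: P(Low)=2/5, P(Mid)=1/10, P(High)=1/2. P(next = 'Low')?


P(next=Low) = Σᵢ P(now=i)×P(i→Low)
= 2/5×7/25 + 1/10×1/2 + 1/2×1/9
= 14/125 + 1/20 + 1/18 = 979/4500

P = 979/4500 ≈ 0.2176


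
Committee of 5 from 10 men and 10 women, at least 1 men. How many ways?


Count by #men:
  1M,4W: C(10,1)×C(10,4)=2100
  2M,3W: C(10,2)×C(10,3)=5400
  3M,2W: C(10,3)×C(10,2)=5400
  4M,1W: C(10,4)×C(10,1)=2100
  5M,0W: C(10,5)×C(10,0)=252
Total = 15252

15252


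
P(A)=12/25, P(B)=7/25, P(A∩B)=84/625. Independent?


P(A)×P(B) = 84/625
P(A∩B) = 84/625
Equal ✓ → Independent

Yes, independent


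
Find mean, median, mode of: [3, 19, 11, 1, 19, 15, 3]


Sorted: [1, 3, 3, 11, 15, 19, 19]
Mean = 71/7
Median = 11
Freq: {3: 2, 19: 2, 11: 1, 1: 1, 15: 1}
Mode: [3, 19]

Mean=71/7, Median=11, Mode=[3, 19]


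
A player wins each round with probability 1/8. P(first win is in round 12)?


Geometric: P(X=12) = (1-p)^(k-1)×p = (7/8)^11×1/8 = 1977326743/68719476736

P(X=12) = 1977326743/68719476736 ≈ 2.88%


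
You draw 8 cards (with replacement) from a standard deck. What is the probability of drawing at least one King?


P(not a King) = 48/52 = 12/13
P(none in 8 draws) = (12/13)^8 = 429981696/815730721
P(≥1 King) = 1 - 429981696/815730721 = 385749025/815730721

P = 385749025/815730721 ≈ 47.29%


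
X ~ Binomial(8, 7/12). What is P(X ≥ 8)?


P(X ≥ 8) = Σ P(X=i) for i=8..8
P(X=8) = 5764801/429981696
Sum = 5764801/429981696

P(X ≥ 8) = 5764801/429981696 ≈ 1.34%


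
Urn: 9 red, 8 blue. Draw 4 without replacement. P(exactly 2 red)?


Hypergeometric: C(9,2)×C(8,2)/C(17,4)
= 36×28/2380 = 36/85

P(X=2) = 36/85 ≈ 42.35%


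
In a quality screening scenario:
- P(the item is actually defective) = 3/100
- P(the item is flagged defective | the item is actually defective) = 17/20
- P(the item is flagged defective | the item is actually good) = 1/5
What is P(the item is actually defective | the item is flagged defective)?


Using Bayes' theorem:
P(A|B) = P(B|A)·P(A) / P(B)

P(the item is flagged defective) = 17/20 × 3/100 + 1/5 × 97/100
= 51/2000 + 97/500 = 439/2000

P(the item is actually defective|the item is flagged defective) = (51/2000) / (439/2000) = 51/439

P(the item is actually defective|the item is flagged defective) = 51/439 ≈ 11.62%


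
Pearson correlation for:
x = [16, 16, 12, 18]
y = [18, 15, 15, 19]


n=4, Σx=62, Σy=67, Σxy=1050, Σx²=980, Σy²=1135
r = (4×1050 - 62×67)/√((4×980 - 62²)(4×1135 - 67²))
= 46/√(76×51) = 46/√3876 ≈ 46/62.2575 ≈ 0.7389

r ≈ 0.7389


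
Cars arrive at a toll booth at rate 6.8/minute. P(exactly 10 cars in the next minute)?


Poisson(λ=6.8): P(X=10) = e^(-λ)×λ^k/k!
= e^(-6.8) × 6.8^10 / 10!
≈ 0.001113775148 × 211392282.016 / 3628800 ≈ 0.064882

P(X=10) ≈ 0.064882 ≈ 6.49%


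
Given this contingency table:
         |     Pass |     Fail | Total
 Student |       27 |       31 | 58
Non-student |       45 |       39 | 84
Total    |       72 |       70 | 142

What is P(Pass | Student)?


P(Pass | Student) = 27/(27+31) = 27/58

P(Pass|Student) = 27/58 ≈ 46.55%


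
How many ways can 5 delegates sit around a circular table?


Circular arrangements of 5 distinct objects: fix one position to break rotational symmetry.
(n-1)! = 4! = 24

24


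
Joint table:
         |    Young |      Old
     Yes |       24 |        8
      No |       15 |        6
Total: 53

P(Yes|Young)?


P(Yes|Young) = 24/(24+15) = 24/39 = 8/13

P = 8/13 ≈ 61.54%


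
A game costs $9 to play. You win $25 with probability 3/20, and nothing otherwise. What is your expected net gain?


E[gain] = (25-9)×3/20 + (-9)×17/20
= 12/5 - 153/20 = -21/4

Expected net gain = $-21/4 ≈ $-5.25


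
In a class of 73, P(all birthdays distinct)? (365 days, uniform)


P(all different) = Π(365-i)/365 for i=0..72
= (365/365)×(364/365)×...×(293/365)
= 0.000439

P ≈ 0.0004 ≈ 0.04%


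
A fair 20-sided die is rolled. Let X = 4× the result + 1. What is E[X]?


E[die] = (1+20)/2 = 21/2
E[X] = 4×21/2 + 1 = 43

E[X] = 43


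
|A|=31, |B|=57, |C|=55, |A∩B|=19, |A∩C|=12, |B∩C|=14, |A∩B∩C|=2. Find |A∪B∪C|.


|A∪B∪C| = 31+57+55-19-12-14+2 = 100

|A∪B∪C| = 100


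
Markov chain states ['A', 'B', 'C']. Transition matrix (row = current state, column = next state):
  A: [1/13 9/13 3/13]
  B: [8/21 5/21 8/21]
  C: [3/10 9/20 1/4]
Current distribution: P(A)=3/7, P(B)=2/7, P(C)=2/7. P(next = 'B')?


P(next=B) = Σᵢ P(now=i)×P(i→B)
= 3/7×9/13 + 2/7×5/21 + 2/7×9/20
= 27/91 + 10/147 + 9/70 = 9427/19110

P = 9427/19110 ≈ 0.4933


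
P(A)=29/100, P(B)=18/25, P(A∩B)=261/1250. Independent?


P(A)×P(B) = 261/1250
P(A∩B) = 261/1250
Equal ✓ → Independent

Yes, independent


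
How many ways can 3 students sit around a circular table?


Circular arrangements of 3 distinct objects: fix one position to break rotational symmetry.
(n-1)! = 2! = 2

2


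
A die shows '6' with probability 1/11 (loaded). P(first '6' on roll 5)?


Geometric: P(X=5) = (1-p)^(k-1)×p = (10/11)^4×1/11 = 10000/161051

P(X=5) = 10000/161051 ≈ 6.21%


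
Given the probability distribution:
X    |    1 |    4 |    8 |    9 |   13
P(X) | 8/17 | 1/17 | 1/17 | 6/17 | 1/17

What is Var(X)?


E[X] = 87/17
E[X²] = 743/17
Var(X) = E[X²] - (E[X])² = 743/17 - 7569/289 = 5062/289

Var(X) = 5062/289 ≈ 17.5156


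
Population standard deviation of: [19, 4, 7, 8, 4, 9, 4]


Mean = 55/7
  (19-55/7)²=6084/49
  (4-55/7)²=729/49
  (7-55/7)²=36/49
  (8-55/7)²=1/49
  (4-55/7)²=729/49
  (9-55/7)²=64/49
  (4-55/7)²=729/49
Σ(x-μ)² = 1196/7
σ² = (1196/7)/7 = 1196/49

σ = √(1196/49) ≈ 4.9405


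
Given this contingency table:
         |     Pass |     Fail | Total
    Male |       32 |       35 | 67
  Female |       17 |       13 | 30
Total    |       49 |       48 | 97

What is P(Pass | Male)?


P(Pass | Male) = 32/(32+35) = 32/67

P(Pass|Male) = 32/67 ≈ 47.76%


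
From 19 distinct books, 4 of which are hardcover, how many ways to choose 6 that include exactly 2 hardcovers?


Choose 2 of the 4 hardcovers and 4 of the other 15 books:
C(4,2)×C(15,4) = 6×1365 = 8190

8190


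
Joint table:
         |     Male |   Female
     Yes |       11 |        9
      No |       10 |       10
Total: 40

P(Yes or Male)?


P(Yes∨Male) = P(Yes) + P(Male) - P(Yes∧Male)
= (20 + 21 - 11)/40 = 30/40 = 3/4

P = 3/4 ≈ 75.00%


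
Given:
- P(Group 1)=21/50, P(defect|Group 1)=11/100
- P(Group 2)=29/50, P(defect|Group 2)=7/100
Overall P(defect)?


P(B) = Σ P(B|Aᵢ)×P(Aᵢ)
  11/100×21/50 = 231/5000
  7/100×29/50 = 203/5000
Sum = 217/2500

P(defect) = 217/2500 ≈ 8.68%


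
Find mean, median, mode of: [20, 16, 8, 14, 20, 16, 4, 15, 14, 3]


Sorted: [3, 4, 8, 14, 14, 15, 16, 16, 20, 20]
Mean = 130/10 = 13
Median = 29/2
Freq: {20: 2, 16: 2, 8: 1, 14: 2, 4: 1, 15: 1, 3: 1}
Mode: [14, 16, 20]

Mean=13, Median=29/2, Mode=[14, 16, 20]


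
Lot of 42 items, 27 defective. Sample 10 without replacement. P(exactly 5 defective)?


Hypergeometric: C(27,5)×C(15,5)/C(42,10)
= 80730×3003/1471442973 = 80730/489991

P(X=5) = 80730/489991 ≈ 16.48%


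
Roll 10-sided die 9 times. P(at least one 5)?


P(no 5)^9 = (9/10)^9 = 387420489/1000000000
P(≥1) = 1 - 387420489/1000000000 = 612579511/1000000000

P = 612579511/1000000000 ≈ 61.26%


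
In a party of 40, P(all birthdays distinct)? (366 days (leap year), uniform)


P(all different) = Π(366-i)/366 for i=0..39
= (366/366)×(365/366)×...×(327/366)
= 0.109455

P ≈ 0.1095 ≈ 10.95%


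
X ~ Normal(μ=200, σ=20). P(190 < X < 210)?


z₁=(190-200)/20=-0.5, z₂=(210-200)/20=0.5
P = Φ(0.5) - Φ(-0.5) = 0.691462 - 0.308538 = 0.382924 ≈ 0.3829

P(190 < X < 210) ≈ 0.3829


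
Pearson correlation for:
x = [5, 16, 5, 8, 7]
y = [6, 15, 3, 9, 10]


n=5, Σx=41, Σy=43, Σxy=427, Σx²=419, Σy²=451
r = (5×427 - 41×43)/√((5×419 - 41²)(5×451 - 43²))
= 372/√(414×406) = 372/√168084 ≈ 372/409.9805 ≈ 0.9074

r ≈ 0.9074


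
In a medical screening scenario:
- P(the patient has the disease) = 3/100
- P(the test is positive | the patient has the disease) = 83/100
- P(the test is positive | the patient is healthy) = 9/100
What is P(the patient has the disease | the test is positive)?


Using Bayes' theorem:
P(A|B) = P(B|A)·P(A) / P(B)

P(the test is positive) = 83/100 × 3/100 + 9/100 × 97/100
= 249/10000 + 873/10000 = 561/5000

P(the patient has the disease|the test is positive) = (249/10000) / (561/5000) = 83/374

P(the patient has the disease|the test is positive) = 83/374 ≈ 22.19%


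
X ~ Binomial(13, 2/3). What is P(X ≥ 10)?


P(X ≥ 10) = Σ P(X=i) for i=10..13
P(X=10) = 292864/1594323
P(X=11) = 53248/531441
P(X=12) = 53248/1594323
P(X=13) = 8192/1594323
Sum = 514048/1594323

P(X ≥ 10) = 514048/1594323 ≈ 32.24%


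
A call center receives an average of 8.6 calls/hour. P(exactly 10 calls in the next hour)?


Poisson(λ=8.6): P(X=10) = e^(-λ)×λ^k/k!
= e^(-8.6) × 8.6^10 / 10!
≈ 0.0001841057937 × 2213015788.88 / 3628800 ≈ 0.112277

P(X=10) ≈ 0.112277 ≈ 11.23%


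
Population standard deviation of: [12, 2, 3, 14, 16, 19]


Mean = 66/6 = 11
  (12-11)²=1
  (2-11)²=81
  (3-11)²=64
  (14-11)²=9
  (16-11)²=25
  (19-11)²=64
Σ(x-μ)² = 244
σ² = 244/6 = 122/3

σ = √(122/3) ≈ 6.3770


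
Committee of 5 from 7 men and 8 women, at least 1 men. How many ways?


Count by #men:
  1M,4W: C(7,1)×C(8,4)=490
  2M,3W: C(7,2)×C(8,3)=1176
  3M,2W: C(7,3)×C(8,2)=980
  4M,1W: C(7,4)×C(8,1)=280
  5M,0W: C(7,5)×C(8,0)=21
Total = 2947

2947


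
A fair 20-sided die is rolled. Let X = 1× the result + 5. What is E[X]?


E[die] = (1+20)/2 = 21/2
E[X] = 1×21/2 + 5 = 31/2

E[X] = 31/2


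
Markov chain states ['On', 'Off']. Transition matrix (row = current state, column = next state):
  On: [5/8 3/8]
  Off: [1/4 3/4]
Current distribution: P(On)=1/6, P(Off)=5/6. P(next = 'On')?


P(next=On) = Σᵢ P(now=i)×P(i→On)
= 1/6×5/8 + 5/6×1/4
= 5/48 + 5/24 = 5/16

P = 5/16 ≈ 0.3125


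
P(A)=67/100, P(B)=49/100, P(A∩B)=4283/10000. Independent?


P(A)×P(B) = 3283/10000
P(A∩B) = 4283/10000
Not equal → NOT independent

No, not independent


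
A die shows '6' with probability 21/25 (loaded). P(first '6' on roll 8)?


Geometric: P(X=8) = (1-p)^(k-1)×p = (4/25)^7×21/25 = 344064/152587890625

P(X=8) = 344064/152587890625 ≈ 0.00%


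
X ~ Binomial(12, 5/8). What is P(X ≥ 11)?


P(X ≥ 11) = Σ P(X=i) for i=11..12
P(X=11) = 439453125/17179869184
P(X=12) = 244140625/68719476736
Sum = 2001953125/68719476736

P(X ≥ 11) = 2001953125/68719476736 ≈ 2.91%


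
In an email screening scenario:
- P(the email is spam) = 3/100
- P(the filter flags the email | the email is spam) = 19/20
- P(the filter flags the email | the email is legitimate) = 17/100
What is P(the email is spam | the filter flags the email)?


Using Bayes' theorem:
P(A|B) = P(B|A)·P(A) / P(B)

P(the filter flags the email) = 19/20 × 3/100 + 17/100 × 97/100
= 57/2000 + 1649/10000 = 967/5000

P(the email is spam|the filter flags the email) = (57/2000) / (967/5000) = 285/1934

P(the email is spam|the filter flags the email) = 285/1934 ≈ 14.74%


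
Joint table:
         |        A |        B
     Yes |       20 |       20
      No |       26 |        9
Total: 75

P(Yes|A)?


P(Yes|A) = 20/(20+26) = 20/46 = 10/23

P = 10/23 ≈ 43.48%


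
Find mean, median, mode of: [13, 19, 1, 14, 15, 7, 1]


Sorted: [1, 1, 7, 13, 14, 15, 19]
Mean = 70/7 = 10
Median = 13
Freq: {13: 1, 19: 1, 1: 2, 14: 1, 15: 1, 7: 1}
Mode: [1]

Mean=10, Median=13, Mode=1


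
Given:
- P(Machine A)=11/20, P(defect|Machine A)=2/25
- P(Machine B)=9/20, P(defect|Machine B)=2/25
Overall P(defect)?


P(B) = Σ P(B|Aᵢ)×P(Aᵢ)
  2/25×11/20 = 11/250
  2/25×9/20 = 9/250
Sum = 2/25

P(defect) = 2/25 ≈ 8.00%


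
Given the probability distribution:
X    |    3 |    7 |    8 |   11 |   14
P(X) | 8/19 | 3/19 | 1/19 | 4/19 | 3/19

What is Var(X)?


E[X] = 139/19
E[X²] = 1355/19
Var(X) = E[X²] - (E[X])² = 1355/19 - 19321/361 = 6424/361

Var(X) = 6424/361 ≈ 17.7950


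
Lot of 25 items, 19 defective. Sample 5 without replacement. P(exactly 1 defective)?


Hypergeometric: C(19,1)×C(6,4)/C(25,5)
= 19×15/53130 = 19/3542

P(X=1) = 19/3542 ≈ 0.54%


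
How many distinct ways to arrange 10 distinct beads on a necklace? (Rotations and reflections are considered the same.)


Free circular arrangements: rotations and reflections both identified.
(n-1)!/2 = 9!/2 = 362880/2 = 181440

181440


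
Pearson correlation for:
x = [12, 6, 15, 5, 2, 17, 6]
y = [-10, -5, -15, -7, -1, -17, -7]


n=7, Σx=63, Σy=-62, Σxy=-743, Σx²=759, Σy²=738
r = (7×(-743) - 63×(-62))/√((7×759 - 63²)(7×738 - (-62)²))
= -1295/√(1344×1322) = -1295/√1776768 ≈ -1295/1332.9546 ≈ -0.9715

r ≈ -0.9715


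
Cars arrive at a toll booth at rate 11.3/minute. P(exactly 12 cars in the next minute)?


Poisson(λ=11.3): P(X=12) = e^(-λ)×λ^k/k!
= e^(-11.3) × 11.3^12 / 12!
≈ 1.237292426e-05 × 4.33452310019e+12 / 479001600 ≈ 0.111964

P(X=12) ≈ 0.111964 ≈ 11.20%


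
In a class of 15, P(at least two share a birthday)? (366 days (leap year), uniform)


P(all different) = Π(366-i)/366 for i=0..14
= 0.747702
P(match) = 1 - 0.747702 = 0.252298

P ≈ 0.2523 ≈ 25.23%


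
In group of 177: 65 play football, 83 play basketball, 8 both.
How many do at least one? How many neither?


|A∪B| = 65+83-8 = 140
Neither = 177-140 = 37

At least one: 140; Neither: 37


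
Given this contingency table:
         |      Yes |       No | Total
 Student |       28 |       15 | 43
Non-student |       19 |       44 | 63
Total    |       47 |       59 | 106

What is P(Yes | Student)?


P(Yes | Student) = 28/(28+15) = 28/43

P(Yes|Student) = 28/43 ≈ 65.12%


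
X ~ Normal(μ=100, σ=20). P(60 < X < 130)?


z₁=(60-100)/20=-2.0, z₂=(130-100)/20=1.5
P = Φ(1.5) - Φ(-2.0) = 0.933193 - 0.022750 = 0.910443 ≈ 0.9104

P(60 < X < 130) ≈ 0.9104


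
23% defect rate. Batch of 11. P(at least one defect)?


P(all good) = (77/100)^11 = 564154396389137449973/10000000000000000000000
P(≥1 defect) = 9435845603610862550027/10000000000000000000000

P = 9435845603610862550027/10000000000000000000000 ≈ 94.36%


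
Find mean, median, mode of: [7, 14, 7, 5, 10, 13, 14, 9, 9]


Sorted: [5, 7, 7, 9, 9, 10, 13, 14, 14]
Mean = 88/9
Median = 9
Freq: {7: 2, 14: 2, 5: 1, 10: 1, 13: 1, 9: 2}
Mode: [7, 9, 14]

Mean=88/9, Median=9, Mode=[7, 9, 14]


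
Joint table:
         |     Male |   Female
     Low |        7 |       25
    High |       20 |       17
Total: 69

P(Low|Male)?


P(Low|Male) = 7/(7+20) = 7/27

P = 7/27 ≈ 25.93%


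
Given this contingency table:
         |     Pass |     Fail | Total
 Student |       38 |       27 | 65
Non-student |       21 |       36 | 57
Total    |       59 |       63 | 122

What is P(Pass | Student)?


P(Pass | Student) = 38/(38+27) = 38/65

P(Pass|Student) = 38/65 ≈ 58.46%


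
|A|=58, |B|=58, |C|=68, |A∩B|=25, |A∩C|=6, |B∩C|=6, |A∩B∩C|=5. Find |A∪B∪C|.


|A∪B∪C| = 58+58+68-25-6-6+5 = 152

|A∪B∪C| = 152


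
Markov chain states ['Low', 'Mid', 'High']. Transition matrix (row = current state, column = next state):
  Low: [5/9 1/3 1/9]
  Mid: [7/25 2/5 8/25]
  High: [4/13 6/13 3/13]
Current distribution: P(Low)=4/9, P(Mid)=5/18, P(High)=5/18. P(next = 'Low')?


P(next=Low) = Σᵢ P(now=i)×P(i→Low)
= 4/9×5/9 + 5/18×7/25 + 5/18×4/13
= 20/81 + 7/90 + 10/117 = 4319/10530

P = 4319/10530 ≈ 0.4102


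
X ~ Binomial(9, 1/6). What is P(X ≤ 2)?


P(X ≤ 2) = Σ P(X=i) for i=0..2
P(X=0) = 1953125/10077696
P(X=1) = 390625/1119744
P(X=2) = 78125/279936
Sum = 4140625/5038848

P(X ≤ 2) = 4140625/5038848 ≈ 82.17%


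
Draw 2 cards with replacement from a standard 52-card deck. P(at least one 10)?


P(not a 10) = 48/52 = 12/13
P(none in 2 draws) = (12/13)^2 = 144/169
P(≥1 10) = 1 - 144/169 = 25/169

P = 25/169 ≈ 14.79%


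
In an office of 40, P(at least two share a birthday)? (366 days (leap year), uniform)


P(all different) = Π(366-i)/366 for i=0..39
= 0.109455
P(match) = 1 - 0.109455 = 0.890545

P ≈ 0.8905 ≈ 89.05%


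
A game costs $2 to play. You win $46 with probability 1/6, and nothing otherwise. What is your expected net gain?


E[gain] = (46-2)×1/6 + (-2)×5/6
= 22/3 - 5/3 = 17/3

Expected net gain = $17/3 ≈ $5.67


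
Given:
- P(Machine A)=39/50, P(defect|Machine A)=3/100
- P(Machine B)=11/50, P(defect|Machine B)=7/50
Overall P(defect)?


P(B) = Σ P(B|Aᵢ)×P(Aᵢ)
  3/100×39/50 = 117/5000
  7/50×11/50 = 77/2500
Sum = 271/5000

P(defect) = 271/5000 ≈ 5.42%


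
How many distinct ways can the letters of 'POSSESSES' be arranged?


Letters: 9, freq: {'P': 1, 'O': 1, 'S': 5, 'E': 2}
9!/(1!×1!×5!×2!) = 362880/240 = 1512

1512


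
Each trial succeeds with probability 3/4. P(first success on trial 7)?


Geometric: P(X=7) = (1-p)^(k-1)×p = (1/4)^6×3/4 = 3/16384

P(X=7) = 3/16384 ≈ 0.02%


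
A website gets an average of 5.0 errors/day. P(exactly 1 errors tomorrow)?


Poisson(λ=5.0): P(X=1) = e^(-λ)×λ^k/k!
= e^(-5.0) × 5.0^1 / 1!
≈ 0.006737946999 × 5 / 1 ≈ 0.033690

P(X=1) ≈ 0.033690 ≈ 3.37%


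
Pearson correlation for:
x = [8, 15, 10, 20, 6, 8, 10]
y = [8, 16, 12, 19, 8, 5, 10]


n=7, Σx=77, Σy=78, Σxy=992, Σx²=989, Σy²=1014
r = (7×992 - 77×78)/√((7×989 - 77²)(7×1014 - 78²))
= 938/√(994×1014) = 938/√1007916 ≈ 938/1003.9502 ≈ 0.9343

r ≈ 0.9343


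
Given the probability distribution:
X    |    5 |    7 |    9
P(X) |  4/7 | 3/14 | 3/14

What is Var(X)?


E[X] = 44/7
E[X²] = 295/7
Var(X) = E[X²] - (E[X])² = 295/7 - 1936/49 = 129/49

Var(X) = 129/49 ≈ 2.6327


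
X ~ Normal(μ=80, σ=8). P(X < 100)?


z = (100-80)/8 = 2.5
P(Z < 2.5) = 0.9938

P(X < 100) ≈ 0.9938


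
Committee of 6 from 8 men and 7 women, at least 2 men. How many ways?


Count by #men:
  2M,4W: C(8,2)×C(7,4)=980
  3M,3W: C(8,3)×C(7,3)=1960
  4M,2W: C(8,4)×C(7,2)=1470
  5M,1W: C(8,5)×C(7,1)=392
  6M,0W: C(8,6)×C(7,0)=28
Total = 4830

4830


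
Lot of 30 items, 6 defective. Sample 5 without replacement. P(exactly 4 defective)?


Hypergeometric: C(6,4)×C(24,1)/C(30,5)
= 15×24/142506 = 20/7917

P(X=4) = 20/7917 ≈ 0.25%


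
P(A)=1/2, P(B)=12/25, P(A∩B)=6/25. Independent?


P(A)×P(B) = 6/25
P(A∩B) = 6/25
Equal ✓ → Independent

Yes, independent


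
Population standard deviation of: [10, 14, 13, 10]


Mean = 47/4
  (10-47/4)²=49/16
  (14-47/4)²=81/16
  (13-47/4)²=25/16
  (10-47/4)²=49/16
Σ(x-μ)² = 51/4
σ² = (51/4)/4 = 51/16

σ = √(51/16) ≈ 1.7854


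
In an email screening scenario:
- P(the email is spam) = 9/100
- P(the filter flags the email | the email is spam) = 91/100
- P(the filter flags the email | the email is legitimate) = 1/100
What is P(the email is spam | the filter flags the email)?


Using Bayes' theorem:
P(A|B) = P(B|A)·P(A) / P(B)

P(the filter flags the email) = 91/100 × 9/100 + 1/100 × 91/100
= 819/10000 + 91/10000 = 91/1000

P(the email is spam|the filter flags the email) = (819/10000) / (91/1000) = 9/10

P(the email is spam|the filter flags the email) = 9/10 ≈ 90.00%


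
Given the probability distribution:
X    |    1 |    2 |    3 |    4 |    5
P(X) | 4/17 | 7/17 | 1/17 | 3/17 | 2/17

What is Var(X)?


E[X] = 43/17
E[X²] = 139/17
Var(X) = E[X²] - (E[X])² = 139/17 - 1849/289 = 514/289

Var(X) = 514/289 ≈ 1.7785


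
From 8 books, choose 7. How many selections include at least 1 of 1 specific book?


Complement: C(8,7) - C(7,7) = 8 - 1 = 7

7


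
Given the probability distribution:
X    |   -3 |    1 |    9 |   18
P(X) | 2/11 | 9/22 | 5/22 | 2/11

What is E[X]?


E[X] = Σ x·P(X=x)
= (-3)×(2/11) + (1)×(9/22) + (9)×(5/22) + (18)×(2/11)
= 57/11

E[X] = 57/11


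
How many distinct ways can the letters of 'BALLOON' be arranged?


Letters: 7, freq: {'B': 1, 'A': 1, 'L': 2, 'O': 2, 'N': 1}
7!/(1!×1!×2!×2!×1!) = 5040/4 = 1260

1260


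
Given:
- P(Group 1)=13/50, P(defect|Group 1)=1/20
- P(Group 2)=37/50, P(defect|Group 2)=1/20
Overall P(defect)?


P(B) = Σ P(B|Aᵢ)×P(Aᵢ)
  1/20×13/50 = 13/1000
  1/20×37/50 = 37/1000
Sum = 1/20

P(defect) = 1/20 ≈ 5.00%


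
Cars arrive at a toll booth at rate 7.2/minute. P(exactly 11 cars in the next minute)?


Poisson(λ=7.2): P(X=11) = e^(-λ)×λ^k/k!
= e^(-7.2) × 7.2^11 / 11!
≈ 0.0007465858084 × 2695612494.69 / 39916800 ≈ 0.050418

P(X=11) ≈ 0.050418 ≈ 5.04%


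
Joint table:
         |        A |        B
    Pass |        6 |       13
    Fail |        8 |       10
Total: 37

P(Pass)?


P(Pass) = (6+13)/37 = 19/37

P(Pass) = 19/37 ≈ 51.35%


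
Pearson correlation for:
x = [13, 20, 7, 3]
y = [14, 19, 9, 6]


n=4, Σx=43, Σy=48, Σxy=643, Σx²=627, Σy²=674
r = (4×643 - 43×48)/√((4×627 - 43²)(4×674 - 48²))
= 508/√(659×392) = 508/√258328 ≈ 508/508.2598 ≈ 0.9995

r ≈ 0.9995


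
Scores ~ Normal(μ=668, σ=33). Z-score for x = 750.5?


z = (x - μ)/σ = (750.5 - 668)/33 = 2.5

z = 2.5


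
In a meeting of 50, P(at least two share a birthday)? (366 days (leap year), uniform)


P(all different) = Π(366-i)/366 for i=0..49
= 0.029927
P(match) = 1 - 0.029927 = 0.970073

P ≈ 0.9701 ≈ 97.01%


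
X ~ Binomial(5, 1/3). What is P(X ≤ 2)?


P(X ≤ 2) = Σ P(X=i) for i=0..2
P(X=0) = 32/243
P(X=1) = 80/243
P(X=2) = 80/243
Sum = 64/81

P(X ≤ 2) = 64/81 ≈ 79.01%


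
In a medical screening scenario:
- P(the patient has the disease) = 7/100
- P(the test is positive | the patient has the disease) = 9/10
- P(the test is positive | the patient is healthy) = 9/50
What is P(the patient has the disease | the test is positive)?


Using Bayes' theorem:
P(A|B) = P(B|A)·P(A) / P(B)

P(the test is positive) = 9/10 × 7/100 + 9/50 × 93/100
= 63/1000 + 837/5000 = 144/625

P(the patient has the disease|the test is positive) = (63/1000) / (144/625) = 35/128

P(the patient has the disease|the test is positive) = 35/128 ≈ 27.34%


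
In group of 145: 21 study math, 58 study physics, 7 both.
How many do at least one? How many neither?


|A∪B| = 21+58-7 = 72
Neither = 145-72 = 73

At least one: 72; Neither: 73


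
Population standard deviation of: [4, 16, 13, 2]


Mean = 35/4
  (4-35/4)²=361/16
  (16-35/4)²=841/16
  (13-35/4)²=289/16
  (2-35/4)²=729/16
Σ(x-μ)² = 555/4
σ² = (555/4)/4 = 555/16

σ = √(555/16) ≈ 5.8896


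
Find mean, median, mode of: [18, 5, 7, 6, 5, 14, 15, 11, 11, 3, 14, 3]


Sorted: [3, 3, 5, 5, 6, 7, 11, 11, 14, 14, 15, 18]
Mean = 112/12 = 28/3
Median = 9
Freq: {18: 1, 5: 2, 7: 1, 6: 1, 14: 2, 15: 1, 11: 2, 3: 2}
Mode: [3, 5, 11, 14]

Mean=28/3, Median=9, Mode=[3, 5, 11, 14]


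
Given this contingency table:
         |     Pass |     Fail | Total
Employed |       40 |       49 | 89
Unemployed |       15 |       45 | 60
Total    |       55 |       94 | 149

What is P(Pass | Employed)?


P(Pass | Employed) = 40/(40+49) = 40/89

P(Pass|Employed) = 40/89 ≈ 44.94%


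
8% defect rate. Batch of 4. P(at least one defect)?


P(all good) = (23/25)^4 = 279841/390625
P(≥1 defect) = 110784/390625

P = 110784/390625 ≈ 28.36%


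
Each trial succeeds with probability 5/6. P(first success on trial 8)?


Geometric: P(X=8) = (1-p)^(k-1)×p = (1/6)^7×5/6 = 5/1679616

P(X=8) = 5/1679616 ≈ 0.00%


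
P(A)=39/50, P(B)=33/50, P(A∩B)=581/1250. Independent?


P(A)×P(B) = 1287/2500
P(A∩B) = 581/1250
Not equal → NOT independent

No, not independent


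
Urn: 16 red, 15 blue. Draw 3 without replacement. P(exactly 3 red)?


Hypergeometric: C(16,3)×C(15,0)/C(31,3)
= 560×1/4495 = 112/899

P(X=3) = 112/899 ≈ 12.46%


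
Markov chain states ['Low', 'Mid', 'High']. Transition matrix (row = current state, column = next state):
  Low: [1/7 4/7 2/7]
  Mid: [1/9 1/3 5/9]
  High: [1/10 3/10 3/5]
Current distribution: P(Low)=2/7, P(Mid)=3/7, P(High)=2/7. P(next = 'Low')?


P(next=Low) = Σᵢ P(now=i)×P(i→Low)
= 2/7×1/7 + 3/7×1/9 + 2/7×1/10
= 2/49 + 1/21 + 1/35 = 86/735

P = 86/735 ≈ 0.1170


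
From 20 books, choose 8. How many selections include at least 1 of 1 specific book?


Complement: C(20,8) - C(19,8) = 125970 - 75582 = 50388

50388


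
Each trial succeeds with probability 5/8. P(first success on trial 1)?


Geometric: P(X=1) = (1-p)^(k-1)×p = (3/8)^0×5/8 = 5/8

P(X=1) = 5/8 ≈ 62.50%


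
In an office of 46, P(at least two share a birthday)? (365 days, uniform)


P(all different) = Π(365-i)/365 for i=0..45
= 0.051747
P(match) = 1 - 0.051747 = 0.948253

P ≈ 0.9483 ≈ 94.83%


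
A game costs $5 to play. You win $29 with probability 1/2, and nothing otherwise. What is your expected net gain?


E[gain] = (29-5)×1/2 + (-5)×1/2
= 12 - 5/2 = 19/2

Expected net gain = $19/2 ≈ $9.50


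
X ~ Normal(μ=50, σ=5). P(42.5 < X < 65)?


z₁=(42.5-50)/5=-1.5, z₂=(65-50)/5=3.0
P = Φ(3.0) - Φ(-1.5) = 0.998650 - 0.066807 = 0.931843 ≈ 0.9318

P(42.5 < X < 65) ≈ 0.9318


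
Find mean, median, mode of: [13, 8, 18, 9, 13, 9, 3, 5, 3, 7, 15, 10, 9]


Sorted: [3, 3, 5, 7, 8, 9, 9, 9, 10, 13, 13, 15, 18]
Mean = 122/13
Median = 9
Freq: {13: 2, 8: 1, 18: 1, 9: 3, 3: 2, 5: 1, 7: 1, 15: 1, 10: 1}
Mode: [9]

Mean=122/13, Median=9, Mode=9


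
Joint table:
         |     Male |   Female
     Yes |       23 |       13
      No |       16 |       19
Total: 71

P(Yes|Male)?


P(Yes|Male) = 23/(23+16) = 23/39

P = 23/39 ≈ 58.97%


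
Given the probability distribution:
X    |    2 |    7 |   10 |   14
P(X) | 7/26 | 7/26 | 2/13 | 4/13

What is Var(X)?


E[X] = 215/26
E[X²] = 2339/26
Var(X) = E[X²] - (E[X])² = 2339/26 - 46225/676 = 14589/676

Var(X) = 14589/676 ≈ 21.5814


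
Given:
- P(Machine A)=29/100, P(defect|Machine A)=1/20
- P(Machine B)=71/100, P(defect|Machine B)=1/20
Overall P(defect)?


P(B) = Σ P(B|Aᵢ)×P(Aᵢ)
  1/20×29/100 = 29/2000
  1/20×71/100 = 71/2000
Sum = 1/20

P(defect) = 1/20 ≈ 5.00%


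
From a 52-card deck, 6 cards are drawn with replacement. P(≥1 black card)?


P(not a black card) = 26/52 = 1/2
P(none in 6 draws) = (1/2)^6 = 1/64
P(≥1 black card) = 1 - 1/64 = 63/64

P = 63/64 ≈ 98.44%


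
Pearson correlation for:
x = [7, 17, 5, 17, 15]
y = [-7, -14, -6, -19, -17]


n=5, Σx=61, Σy=-63, Σxy=-895, Σx²=877, Σy²=931
r = (5×(-895) - 61×(-63))/√((5×877 - 61²)(5×931 - (-63)²))
= -632/√(664×686) = -632/√455504 ≈ -632/674.9104 ≈ -0.9364

r ≈ -0.9364


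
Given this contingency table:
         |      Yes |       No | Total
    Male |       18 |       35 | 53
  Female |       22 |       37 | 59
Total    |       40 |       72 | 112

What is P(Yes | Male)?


P(Yes | Male) = 18/(18+35) = 18/53

P(Yes|Male) = 18/53 ≈ 33.96%


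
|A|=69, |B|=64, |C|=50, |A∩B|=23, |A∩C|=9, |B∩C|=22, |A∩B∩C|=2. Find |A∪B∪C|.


|A∪B∪C| = 69+64+50-23-9-22+2 = 131

|A∪B∪C| = 131


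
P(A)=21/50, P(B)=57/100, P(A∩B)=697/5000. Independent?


P(A)×P(B) = 1197/5000
P(A∩B) = 697/5000
Not equal → NOT independent

No, not independent


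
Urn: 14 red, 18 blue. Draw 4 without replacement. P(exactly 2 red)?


Hypergeometric: C(14,2)×C(18,2)/C(32,4)
= 91×153/35960 = 13923/35960

P(X=2) = 13923/35960 ≈ 38.72%


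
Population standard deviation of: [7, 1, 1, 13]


Mean = 22/4 = 11/2
  (7-11/2)²=9/4
  (1-11/2)²=81/4
  (1-11/2)²=81/4
  (13-11/2)²=225/4
Σ(x-μ)² = 99
σ² = 99/4

σ = √(99/4) ≈ 4.9749
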